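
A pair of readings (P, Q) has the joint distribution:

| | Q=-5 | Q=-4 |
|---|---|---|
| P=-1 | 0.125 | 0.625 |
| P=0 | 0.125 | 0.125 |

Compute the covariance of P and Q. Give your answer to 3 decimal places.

-0.063

E[P] = -0.75,  E[Q] = -4.25
E[PQ] = 3.125
Cov(P,Q) = E[PQ] − E[P]E[Q] = 3.125 − (-0.75)(-4.25) = -0.0625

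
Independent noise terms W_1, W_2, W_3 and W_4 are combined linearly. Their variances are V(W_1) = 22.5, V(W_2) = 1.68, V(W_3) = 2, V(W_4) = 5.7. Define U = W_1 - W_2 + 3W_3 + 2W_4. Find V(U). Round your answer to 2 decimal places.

By independence, V(U) = (1)²V(W_1) + (-1)²V(W_2) + (3)²V(W_3) + (2)²V(W_4)
= (1)²·22.5 + (-1)²·1.68 + (3)²·2 + (2)²·5.7 = 64.98

64.98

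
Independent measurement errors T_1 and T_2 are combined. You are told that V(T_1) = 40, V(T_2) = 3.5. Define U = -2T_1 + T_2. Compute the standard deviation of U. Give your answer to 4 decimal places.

By independence, V(U) = (-2)²V(T_1) + (1)²V(T_2)
= (-2)²·40 + (1)²·3.5 = 163.5
σ(U) = √163.5 ≈ 12.7867

12.7867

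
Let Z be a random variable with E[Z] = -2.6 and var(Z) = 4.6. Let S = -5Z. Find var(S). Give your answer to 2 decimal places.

var(-5Z) = (-5)²·var(Z) = 25·4.6 = 115

115.00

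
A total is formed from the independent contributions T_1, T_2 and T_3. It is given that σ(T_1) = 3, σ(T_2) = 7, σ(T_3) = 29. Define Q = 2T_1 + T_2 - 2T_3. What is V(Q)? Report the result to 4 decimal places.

3449.0000

V(T_1) = 9, V(T_2) = 49, V(T_3) = 841
By independence, V(Q) = (2)²V(T_1) + (1)²V(T_2) + (-2)²V(T_3)
= (2)²·9 + (1)²·49 + (-2)²·841 = 3449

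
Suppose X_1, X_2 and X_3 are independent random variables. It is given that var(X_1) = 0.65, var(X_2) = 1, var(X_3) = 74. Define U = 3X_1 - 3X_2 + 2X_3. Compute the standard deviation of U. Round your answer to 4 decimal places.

By independence, var(U) = (3)²var(X_1) + (-3)²var(X_2) + (2)²var(X_3)
= (3)²·0.65 + (-3)²·1 + (2)²·74 = 310.85
SD(U) = √310.85 ≈ 17.6309

17.6309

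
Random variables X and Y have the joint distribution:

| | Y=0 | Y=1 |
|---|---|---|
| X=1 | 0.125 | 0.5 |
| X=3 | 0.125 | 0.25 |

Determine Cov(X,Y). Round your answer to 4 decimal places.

-0.0625

E[X] = 1.75,  E[Y] = 0.75
E[XY] = 1.25
Cov(X,Y) = E[XY] − E[X]E[Y] = 1.25 − (1.75)(0.75) = -0.0625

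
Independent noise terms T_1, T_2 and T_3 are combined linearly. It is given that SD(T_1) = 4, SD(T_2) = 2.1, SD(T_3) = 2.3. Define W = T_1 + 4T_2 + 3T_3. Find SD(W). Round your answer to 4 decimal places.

Var(T_1) = 16, Var(T_2) = 4.41, Var(T_3) = 5.29
By independence, Var(W) = (1)²Var(T_1) + (4)²Var(T_2) + (3)²Var(T_3)
= (1)²·16 + (4)²·4.41 + (3)²·5.29 = 134.17
SD(W) = √134.17 ≈ 11.5832

11.5832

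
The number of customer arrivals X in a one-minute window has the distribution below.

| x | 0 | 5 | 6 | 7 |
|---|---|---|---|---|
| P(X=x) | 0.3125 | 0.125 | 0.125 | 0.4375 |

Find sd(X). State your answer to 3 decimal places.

3.061

E[X] = (0)(0.3125) + (5)(0.125) + (6)(0.125) + (7)(0.4375) = 4.4375
E[X²] = (0)²(0.3125) + (5)²(0.125) + (6)²(0.125) + (7)²(0.4375) = 29.0625
Var(X) = E[X²] − (E[X])² = 29.0625 − (4.4375)² = 9.37109375
sd(X) = √9.37109375 ≈ 3.061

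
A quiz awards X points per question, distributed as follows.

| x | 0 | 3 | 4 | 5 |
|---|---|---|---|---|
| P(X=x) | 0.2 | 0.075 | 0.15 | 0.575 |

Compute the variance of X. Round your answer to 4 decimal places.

3.7600

E[X] = (0)(0.2) + (3)(0.075) + (4)(0.15) + (5)(0.575) = 3.7
E[X²] = (0)²(0.2) + (3)²(0.075) + (4)²(0.15) + (5)²(0.575) = 17.45
Var(X) = E[X²] − (E[X])² = 17.45 − (3.7)² = 3.76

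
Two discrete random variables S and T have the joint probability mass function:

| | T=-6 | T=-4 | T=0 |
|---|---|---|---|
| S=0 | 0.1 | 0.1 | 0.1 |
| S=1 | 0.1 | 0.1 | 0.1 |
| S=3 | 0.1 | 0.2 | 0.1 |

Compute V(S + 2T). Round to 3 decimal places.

E[S] = 1.5,  E[T] = -3.4,  E[ST] = -5.2
V(S) = 3.9 − (1.5)² = 1.65;  V(T) = 17.2 − (-3.4)² = 5.64
cov(S,T) = -5.2 − (1.5)(-3.4) = -0.1
V(S + 2T) = (1)²·1.65 + (2)²·5.64 + 2·(1)·(2)·-0.1 = 23.81

23.810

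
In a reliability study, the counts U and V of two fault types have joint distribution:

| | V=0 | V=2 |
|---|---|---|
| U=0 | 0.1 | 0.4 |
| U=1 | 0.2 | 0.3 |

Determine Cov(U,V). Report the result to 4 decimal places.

E[U] = 0.5,  E[V] = 1.4
E[UV] = 0.6
Cov(U,V) = E[UV] − E[U]E[V] = 0.6 − (0.5)(1.4) = -0.1

-0.1000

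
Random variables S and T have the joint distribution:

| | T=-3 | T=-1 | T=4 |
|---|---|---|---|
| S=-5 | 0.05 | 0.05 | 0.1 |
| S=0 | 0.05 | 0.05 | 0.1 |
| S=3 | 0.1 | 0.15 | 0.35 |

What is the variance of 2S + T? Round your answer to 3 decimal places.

51.148

E[S] = 0.8,  E[T] = 1.35,  E[ST] = 1.85
var(S) = 10.4 − (0.8)² = 9.76;  var(T) = 10.85 − (1.35)² = 9.0275
cov(S,T) = 1.85 − (0.8)(1.35) = 0.77
var(2S + T) = (2)²·9.76 + (1)²·9.0275 + 2·(2)·(1)·0.77 = 51.1475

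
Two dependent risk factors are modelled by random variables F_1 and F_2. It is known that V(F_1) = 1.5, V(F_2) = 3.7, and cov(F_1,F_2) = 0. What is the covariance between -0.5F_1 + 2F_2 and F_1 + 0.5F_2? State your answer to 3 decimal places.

cov(-0.5F_1 + 2F_2, F_1 + 0.5F_2) = (-0.5)(1)V(F_1) + (2)(0.5)V(F_2) + [(-0.5)(0.5) + (2)(1)]cov(F_1,F_2)
= -0.5·1.5 + 1·3.7 + 1.75·0 = 2.95

2.950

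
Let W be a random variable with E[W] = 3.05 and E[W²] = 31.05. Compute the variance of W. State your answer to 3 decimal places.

21.748

Var(W) = 31.05 − (3.05)² = 21.7475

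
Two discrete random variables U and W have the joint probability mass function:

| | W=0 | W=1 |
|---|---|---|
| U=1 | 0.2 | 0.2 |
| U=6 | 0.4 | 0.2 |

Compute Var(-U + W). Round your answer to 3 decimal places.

6.640

E[U] = 4,  E[W] = 0.4,  E[UW] = 1.4
Var(U) = 22 − (4)² = 6;  Var(W) = 0.4 − (0.4)² = 0.24
cov(U,W) = 1.4 − (4)(0.4) = -0.2
Var(-U + W) = (-1)²·6 + (1)²·0.24 + 2·(-1)·(1)·-0.2 = 6.64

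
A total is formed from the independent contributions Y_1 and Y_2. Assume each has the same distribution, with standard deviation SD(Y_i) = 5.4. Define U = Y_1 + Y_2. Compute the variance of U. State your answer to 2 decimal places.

V(Y_i) = (5.4)² = 29.16
By independence, V(U) = (1)²V(Y_1) + (1)²V(Y_2)
= (1)²·29.16 + (1)²·29.16 = 58.32

58.32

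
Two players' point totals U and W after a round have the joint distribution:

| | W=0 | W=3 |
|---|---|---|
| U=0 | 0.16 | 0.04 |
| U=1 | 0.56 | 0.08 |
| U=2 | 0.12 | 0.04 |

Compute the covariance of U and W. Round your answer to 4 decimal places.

0.0192

E[U] = 0.96,  E[W] = 0.48
E[UW] = 0.48
Cov(U,W) = E[UW] − E[U]E[W] = 0.48 − (0.96)(0.48) = 0.0192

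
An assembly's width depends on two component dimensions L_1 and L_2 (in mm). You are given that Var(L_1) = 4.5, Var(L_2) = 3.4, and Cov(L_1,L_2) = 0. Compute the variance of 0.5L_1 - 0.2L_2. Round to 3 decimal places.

Var(0.5L_1 - 0.2L_2) = (0.5)²·Var(L_1) + (-0.2)²·Var(L_2) + 2·(0.5)·(-0.2)·Cov(L_1,L_2)
= 0.25·4.5 + 0.04·3.4 + -0.2·0 = 1.261

1.261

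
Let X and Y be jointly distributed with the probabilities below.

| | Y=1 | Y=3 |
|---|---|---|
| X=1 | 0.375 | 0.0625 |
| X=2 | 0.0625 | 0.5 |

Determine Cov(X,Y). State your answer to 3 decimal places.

0.367

E[X] = 1.5625,  E[Y] = 2.125
E[XY] = 3.6875
Cov(X,Y) = E[XY] − E[X]E[Y] = 3.6875 − (1.5625)(2.125) = 0.3671875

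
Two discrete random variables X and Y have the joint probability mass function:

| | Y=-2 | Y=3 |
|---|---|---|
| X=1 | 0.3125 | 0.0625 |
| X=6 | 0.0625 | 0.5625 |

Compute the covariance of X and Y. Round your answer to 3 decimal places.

E[X] = 4.125,  E[Y] = 1.125
E[XY] = 8.9375
Cov(X,Y) = E[XY] − E[X]E[Y] = 8.9375 − (4.125)(1.125) = 4.296875

4.297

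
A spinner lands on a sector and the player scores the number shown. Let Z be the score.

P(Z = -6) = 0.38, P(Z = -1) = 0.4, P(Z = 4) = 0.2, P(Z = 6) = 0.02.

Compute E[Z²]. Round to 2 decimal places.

E[Z²] = (-6)²(0.38) + (-1)²(0.4) + (4)²(0.2) + (6)²(0.02) = 18

18.00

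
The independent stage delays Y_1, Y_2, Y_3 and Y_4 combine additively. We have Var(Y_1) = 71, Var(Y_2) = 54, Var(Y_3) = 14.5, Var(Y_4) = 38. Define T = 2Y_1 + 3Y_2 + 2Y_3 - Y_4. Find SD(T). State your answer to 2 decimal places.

29.43

By independence, Var(T) = (2)²Var(Y_1) + (3)²Var(Y_2) + (2)²Var(Y_3) + (-1)²Var(Y_4)
= (2)²·71 + (3)²·54 + (2)²·14.5 + (-1)²·38 = 866
SD(T) = √866 ≈ 29.43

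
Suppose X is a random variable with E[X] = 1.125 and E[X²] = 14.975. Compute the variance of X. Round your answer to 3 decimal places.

13.709

Var(X) = 14.975 − (1.125)² = 13.709375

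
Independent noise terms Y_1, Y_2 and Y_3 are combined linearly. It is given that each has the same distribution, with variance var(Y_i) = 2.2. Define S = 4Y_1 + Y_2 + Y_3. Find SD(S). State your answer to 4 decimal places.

6.2929

By independence, var(S) = (4)²var(Y_1) + (1)²var(Y_2) + (1)²var(Y_3)
= (4)²·2.2 + (1)²·2.2 + (1)²·2.2 = 39.6
SD(S) = √39.6 ≈ 6.2929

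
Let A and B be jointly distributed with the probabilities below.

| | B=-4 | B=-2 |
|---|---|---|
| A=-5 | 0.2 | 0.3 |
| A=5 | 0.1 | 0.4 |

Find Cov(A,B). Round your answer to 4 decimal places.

E[A] = 0,  E[B] = -2.6
E[AB] = 1
Cov(A,B) = E[AB] − E[A]E[B] = 1 − (0)(-2.6) = 1

1.0000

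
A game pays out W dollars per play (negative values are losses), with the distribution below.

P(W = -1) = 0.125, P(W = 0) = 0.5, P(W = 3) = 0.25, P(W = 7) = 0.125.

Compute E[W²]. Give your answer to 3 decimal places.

8.500

E[W²] = (-1)²(0.125) + (0)²(0.5) + (3)²(0.25) + (7)²(0.125) = 8.5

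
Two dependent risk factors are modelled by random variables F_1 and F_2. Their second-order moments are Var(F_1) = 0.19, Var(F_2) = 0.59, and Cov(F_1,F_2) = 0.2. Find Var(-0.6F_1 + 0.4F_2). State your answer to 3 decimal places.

0.067

Var(-0.6F_1 + 0.4F_2) = (-0.6)²·Var(F_1) + (0.4)²·Var(F_2) + 2·(-0.6)·(0.4)·Cov(F_1,F_2)
= 0.36·0.19 + 0.16·0.59 + -0.48·0.2 = 0.0668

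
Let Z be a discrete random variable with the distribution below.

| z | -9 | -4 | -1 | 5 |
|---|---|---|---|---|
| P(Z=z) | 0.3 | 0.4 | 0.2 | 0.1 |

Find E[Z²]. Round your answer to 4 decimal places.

E[Z²] = (-9)²(0.3) + (-4)²(0.4) + (-1)²(0.2) + (5)²(0.1) = 33.4

33.4000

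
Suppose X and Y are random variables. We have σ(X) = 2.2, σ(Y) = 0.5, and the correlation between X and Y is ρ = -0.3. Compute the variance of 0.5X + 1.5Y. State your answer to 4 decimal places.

1.2775

Var(X) = (2.2)² = 4.84;  Var(Y) = (0.5)² = 0.25
Cov(X,Y) = ρ·σ(X)·σ(Y) = -0.3·2.2·0.5 = -0.33
Var(0.5X + 1.5Y) = (0.5)²·Var(X) + (1.5)²·Var(Y) + 2·(0.5)·(1.5)·Cov(X,Y)
= 0.25·4.84 + 2.25·0.25 + 1.5·-0.33 = 1.2775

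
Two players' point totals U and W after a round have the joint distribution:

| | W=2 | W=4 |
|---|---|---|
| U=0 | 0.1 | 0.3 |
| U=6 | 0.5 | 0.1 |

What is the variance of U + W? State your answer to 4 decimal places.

6.2400

E[U] = 3.6,  E[W] = 2.8,  E[UW] = 8.4
var(U) = 21.6 − (3.6)² = 8.64;  var(W) = 8.8 − (2.8)² = 0.96
cov(U,W) = 8.4 − (3.6)(2.8) = -1.68
var(U + W) = (1)²·8.64 + (1)²·0.96 + 2·(1)·(1)·-1.68 = 6.24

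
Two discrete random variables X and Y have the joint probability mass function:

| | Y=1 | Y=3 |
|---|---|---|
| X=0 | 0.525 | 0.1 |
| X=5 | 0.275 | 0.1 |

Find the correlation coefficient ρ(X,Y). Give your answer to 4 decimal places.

0.1291

E[X] = 1.875,  E[Y] = 1.4
E[XY] = 2.875
Cov(X,Y) = E[XY] − E[X]E[Y] = 2.875 − (1.875)(1.4) = 0.25
Var(X) = 5.859375,  Var(Y) = 0.64
ρ = 0.25 / √(5.859375·0.64) ≈ 0.1291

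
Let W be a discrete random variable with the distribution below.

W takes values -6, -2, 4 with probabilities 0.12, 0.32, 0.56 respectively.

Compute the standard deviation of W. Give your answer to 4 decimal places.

E[W] = (-6)(0.12) + (-2)(0.32) + (4)(0.56) = 0.88
E[W²] = (-6)²(0.12) + (-2)²(0.32) + (4)²(0.56) = 14.56
V(W) = E[W²] − (E[W])² = 14.56 − (0.88)² = 13.7856
SD(W) = √13.7856 ≈ 3.7129

3.7129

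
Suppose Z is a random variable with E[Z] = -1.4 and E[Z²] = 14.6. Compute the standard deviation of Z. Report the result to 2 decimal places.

3.56

var(Z) = 14.6 − (-1.4)² = 12.64
SD(Z) = √12.64 ≈ 3.56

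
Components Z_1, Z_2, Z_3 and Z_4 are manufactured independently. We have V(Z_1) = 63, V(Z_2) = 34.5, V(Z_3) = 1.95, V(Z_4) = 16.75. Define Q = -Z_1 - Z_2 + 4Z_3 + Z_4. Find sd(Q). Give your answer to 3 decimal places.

12.060

By independence, V(Q) = (-1)²V(Z_1) + (-1)²V(Z_2) + (4)²V(Z_3) + (1)²V(Z_4)
= (-1)²·63 + (-1)²·34.5 + (4)²·1.95 + (1)²·16.75 = 145.45
sd(Q) = √145.45 ≈ 12.060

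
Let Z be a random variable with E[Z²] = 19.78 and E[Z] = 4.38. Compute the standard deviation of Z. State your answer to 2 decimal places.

Var(Z) = 19.78 − (4.38)² = 0.5956
SD(Z) = √0.5956 ≈ 0.77

0.77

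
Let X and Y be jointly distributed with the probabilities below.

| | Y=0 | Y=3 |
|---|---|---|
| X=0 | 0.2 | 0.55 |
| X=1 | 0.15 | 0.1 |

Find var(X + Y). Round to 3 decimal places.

E[X] = 0.25,  E[Y] = 1.95,  E[XY] = 0.3
var(X) = 0.25 − (0.25)² = 0.1875;  var(Y) = 5.85 − (1.95)² = 2.0475
cov(X,Y) = 0.3 − (0.25)(1.95) = -0.1875
var(X + Y) = (1)²·0.1875 + (1)²·2.0475 + 2·(1)·(1)·-0.1875 = 1.86

1.860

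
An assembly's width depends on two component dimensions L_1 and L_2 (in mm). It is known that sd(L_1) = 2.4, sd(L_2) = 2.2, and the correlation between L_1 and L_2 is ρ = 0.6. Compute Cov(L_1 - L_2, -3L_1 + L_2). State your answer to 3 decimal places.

-9.448

Var(L_1) = (2.4)² = 5.76;  Var(L_2) = (2.2)² = 4.84
Cov(L_1,L_2) = ρ·sd(L_1)·sd(L_2) = 0.6·2.4·2.2 = 3.168
Cov(L_1 - L_2, -3L_1 + L_2) = (1)(-3)Var(L_1) + (-1)(1)Var(L_2) + [(1)(1) + (-1)(-3)]Cov(L_1,L_2)
= -3·5.76 + -1·4.84 + 4·3.168 = -9.448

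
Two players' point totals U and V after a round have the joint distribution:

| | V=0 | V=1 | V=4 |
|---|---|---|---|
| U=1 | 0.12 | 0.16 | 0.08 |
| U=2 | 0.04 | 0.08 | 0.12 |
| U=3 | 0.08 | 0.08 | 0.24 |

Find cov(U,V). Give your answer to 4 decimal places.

0.4768

E[U] = 2.04,  E[V] = 2.08
E[UV] = 4.72
cov(U,V) = E[UV] − E[U]E[V] = 4.72 − (2.04)(2.08) = 0.4768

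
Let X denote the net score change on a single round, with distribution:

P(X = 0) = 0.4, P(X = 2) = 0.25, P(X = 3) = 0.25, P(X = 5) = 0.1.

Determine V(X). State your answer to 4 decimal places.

2.6875

E[X] = (0)(0.4) + (2)(0.25) + (3)(0.25) + (5)(0.1) = 1.75
E[X²] = (0)²(0.4) + (2)²(0.25) + (3)²(0.25) + (5)²(0.1) = 5.75
V(X) = E[X²] − (E[X])² = 5.75 − (1.75)² = 2.6875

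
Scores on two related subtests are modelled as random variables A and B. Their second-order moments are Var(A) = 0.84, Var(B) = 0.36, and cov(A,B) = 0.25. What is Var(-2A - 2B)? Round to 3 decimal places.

6.800

Var(-2A - 2B) = (-2)²·Var(A) + (-2)²·Var(B) + 2·(-2)·(-2)·cov(A,B)
= 4·0.84 + 4·0.36 + 8·0.25 = 6.8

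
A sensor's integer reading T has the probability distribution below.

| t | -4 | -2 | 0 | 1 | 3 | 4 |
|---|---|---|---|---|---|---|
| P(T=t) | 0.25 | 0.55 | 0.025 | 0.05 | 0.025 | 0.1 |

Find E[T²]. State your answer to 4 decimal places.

8.0750

E[T²] = (-4)²(0.25) + (-2)²(0.55) + (0)²(0.025) + (1)²(0.05) + (3)²(0.025) + (4)²(0.1) = 8.075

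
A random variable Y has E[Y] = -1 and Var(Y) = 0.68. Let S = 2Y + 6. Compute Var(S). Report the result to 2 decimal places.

Var(2Y + 6) = (2)²·Var(Y) = 4·0.68 = 2.72

2.72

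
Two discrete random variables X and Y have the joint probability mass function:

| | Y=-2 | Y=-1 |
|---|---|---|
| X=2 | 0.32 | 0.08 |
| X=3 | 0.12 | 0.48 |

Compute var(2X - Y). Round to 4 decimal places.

0.6304

E[X] = 2.6,  E[Y] = -1.44,  E[XY] = -3.6
var(X) = 7 − (2.6)² = 0.24;  var(Y) = 2.32 − (-1.44)² = 0.2464
Cov(X,Y) = -3.6 − (2.6)(-1.44) = 0.144
var(2X - Y) = (2)²·0.24 + (-1)²·0.2464 + 2·(2)·(-1)·0.144 = 0.6304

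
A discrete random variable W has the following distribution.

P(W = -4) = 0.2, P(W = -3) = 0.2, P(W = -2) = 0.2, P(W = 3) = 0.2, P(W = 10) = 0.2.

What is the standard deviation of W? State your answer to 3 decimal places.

5.192

E[W] = (-4)(0.2) + (-3)(0.2) + (-2)(0.2) + (3)(0.2) + (10)(0.2) = 0.8
E[W²] = (-4)²(0.2) + (-3)²(0.2) + (-2)²(0.2) + (3)²(0.2) + (10)²(0.2) = 27.6
Var(W) = E[W²] − (E[W])² = 27.6 − (0.8)² = 26.96
sd(W) = √26.96 ≈ 5.192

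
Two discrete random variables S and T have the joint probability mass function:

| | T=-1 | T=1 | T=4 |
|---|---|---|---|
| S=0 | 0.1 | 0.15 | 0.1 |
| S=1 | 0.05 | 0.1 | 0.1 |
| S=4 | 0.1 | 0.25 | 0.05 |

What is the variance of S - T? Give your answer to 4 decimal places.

7.3400

E[S] = 1.85,  E[T] = 1.25,  E[ST] = 1.85
Var(S) = 6.65 − (1.85)² = 3.2275;  Var(T) = 4.75 − (1.25)² = 3.1875
Cov(S,T) = 1.85 − (1.85)(1.25) = -0.4625
Var(S - T) = (1)²·3.2275 + (-1)²·3.1875 + 2·(1)·(-1)·-0.4625 = 7.34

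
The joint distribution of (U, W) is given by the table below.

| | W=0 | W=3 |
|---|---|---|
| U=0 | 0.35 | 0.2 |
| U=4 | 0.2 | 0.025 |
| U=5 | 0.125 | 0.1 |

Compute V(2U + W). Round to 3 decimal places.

E[U] = 2.025,  E[W] = 0.975,  E[UW] = 1.8
V(U) = 9.225 − (2.025)² = 5.124375;  V(W) = 2.925 − (0.975)² = 1.974375
Cov(U,W) = 1.8 − (2.025)(0.975) = -0.174375
V(2U + W) = (2)²·5.124375 + (1)²·1.974375 + 2·(2)·(1)·-0.174375 = 21.774375

21.774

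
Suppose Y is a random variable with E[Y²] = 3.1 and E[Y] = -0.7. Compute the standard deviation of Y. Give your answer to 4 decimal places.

1.6155

Var(Y) = 3.1 − (-0.7)² = 2.61
SD(Y) = √2.61 ≈ 1.6155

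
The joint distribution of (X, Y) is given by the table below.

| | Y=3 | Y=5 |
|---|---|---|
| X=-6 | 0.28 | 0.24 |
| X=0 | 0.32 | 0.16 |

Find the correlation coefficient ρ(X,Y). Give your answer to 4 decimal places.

-0.1307

E[X] = -3.12,  E[Y] = 3.8
E[XY] = -12.24
cov(X,Y) = E[XY] − E[X]E[Y] = -12.24 − (-3.12)(3.8) = -0.384
Var(X) = 8.9856,  Var(Y) = 0.96
ρ = -0.384 / √(8.9856·0.96) ≈ -0.1307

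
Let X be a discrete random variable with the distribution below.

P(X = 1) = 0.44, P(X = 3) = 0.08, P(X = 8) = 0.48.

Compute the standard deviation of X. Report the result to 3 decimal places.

E[X] = (1)(0.44) + (3)(0.08) + (8)(0.48) = 4.52
E[X²] = (1)²(0.44) + (3)²(0.08) + (8)²(0.48) = 31.88
Var(X) = E[X²] − (E[X])² = 31.88 − (4.52)² = 11.4496
σ(X) = √11.4496 ≈ 3.384

3.384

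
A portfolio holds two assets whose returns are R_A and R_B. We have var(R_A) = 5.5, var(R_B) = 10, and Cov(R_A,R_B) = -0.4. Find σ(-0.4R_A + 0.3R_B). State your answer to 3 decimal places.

1.370

var(-0.4R_A + 0.3R_B) = (-0.4)²·var(R_A) + (0.3)²·var(R_B) + 2·(-0.4)·(0.3)·Cov(R_A,R_B)
= 0.16·5.5 + 0.09·10 + -0.24·-0.4 = 1.876
σ(-0.4R_A + 0.3R_B) = √1.876 ≈ 1.370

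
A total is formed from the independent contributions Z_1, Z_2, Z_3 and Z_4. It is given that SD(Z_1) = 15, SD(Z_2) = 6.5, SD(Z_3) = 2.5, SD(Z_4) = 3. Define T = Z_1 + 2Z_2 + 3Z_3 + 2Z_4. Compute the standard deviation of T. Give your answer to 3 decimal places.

var(Z_1) = 225, var(Z_2) = 42.25, var(Z_3) = 6.25, var(Z_4) = 9
By independence, var(T) = (1)²var(Z_1) + (2)²var(Z_2) + (3)²var(Z_3) + (2)²var(Z_4)
= (1)²·225 + (2)²·42.25 + (3)²·6.25 + (2)²·9 = 486.25
SD(T) = √486.25 ≈ 22.051

22.051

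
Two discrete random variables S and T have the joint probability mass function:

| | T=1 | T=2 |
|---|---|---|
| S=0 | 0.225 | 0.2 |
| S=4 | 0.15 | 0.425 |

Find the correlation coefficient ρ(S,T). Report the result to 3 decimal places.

E[S] = 2.3,  E[T] = 1.625
E[ST] = 4
Cov(S,T) = E[ST] − E[S]E[T] = 4 − (2.3)(1.625) = 0.2625
V(S) = 3.91,  V(T) = 0.234375
ρ = 0.2625 / √(3.91·0.234375) ≈ 0.274

0.274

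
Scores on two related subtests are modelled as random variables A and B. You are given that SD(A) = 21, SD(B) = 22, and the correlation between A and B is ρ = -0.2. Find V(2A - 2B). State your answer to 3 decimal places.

V(A) = (21)² = 441;  V(B) = (22)² = 484
Cov(A,B) = ρ·SD(A)·SD(B) = -0.2·21·22 = -92.4
V(2A - 2B) = (2)²·V(A) + (-2)²·V(B) + 2·(2)·(-2)·Cov(A,B)
= 4·441 + 4·484 + -8·-92.4 = 4439.2

4439.200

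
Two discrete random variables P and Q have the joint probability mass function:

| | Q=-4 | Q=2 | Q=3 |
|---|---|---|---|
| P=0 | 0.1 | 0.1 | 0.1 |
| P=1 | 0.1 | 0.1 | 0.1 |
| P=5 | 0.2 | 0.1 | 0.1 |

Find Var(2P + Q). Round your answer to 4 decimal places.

25.6500

E[P] = 2.3,  E[Q] = -0.1,  E[PQ] = -1.4
Var(P) = 10.3 − (2.3)² = 5.01;  Var(Q) = 10.3 − (-0.1)² = 10.29
Cov(P,Q) = -1.4 − (2.3)(-0.1) = -1.17
Var(2P + Q) = (2)²·5.01 + (1)²·10.29 + 2·(2)·(1)·-1.17 = 25.65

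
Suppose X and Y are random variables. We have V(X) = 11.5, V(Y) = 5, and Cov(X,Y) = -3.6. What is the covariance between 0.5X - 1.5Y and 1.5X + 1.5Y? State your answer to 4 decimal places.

Cov(0.5X - 1.5Y, 1.5X + 1.5Y) = (0.5)(1.5)V(X) + (-1.5)(1.5)V(Y) + [(0.5)(1.5) + (-1.5)(1.5)]Cov(X,Y)
= 0.75·11.5 + -2.25·5 + -1.5·-3.6 = 2.775

2.7750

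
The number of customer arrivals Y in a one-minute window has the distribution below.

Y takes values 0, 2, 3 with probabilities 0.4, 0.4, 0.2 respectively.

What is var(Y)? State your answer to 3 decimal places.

1.440

E[Y] = (0)(0.4) + (2)(0.4) + (3)(0.2) = 1.4
E[Y²] = (0)²(0.4) + (2)²(0.4) + (3)²(0.2) = 3.4
var(Y) = E[Y²] − (E[Y])² = 3.4 − (1.4)² = 1.44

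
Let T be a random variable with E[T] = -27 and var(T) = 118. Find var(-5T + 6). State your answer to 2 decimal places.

var(-5T + 6) = (-5)²·var(T) = 25·118 = 2950

2950.00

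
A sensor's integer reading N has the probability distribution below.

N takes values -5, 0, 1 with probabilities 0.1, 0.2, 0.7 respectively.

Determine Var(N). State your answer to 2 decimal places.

E[N] = (-5)(0.1) + (0)(0.2) + (1)(0.7) = 0.2
E[N²] = (-5)²(0.1) + (0)²(0.2) + (1)²(0.7) = 3.2
Var(N) = E[N²] − (E[N])² = 3.2 − (0.2)² = 3.16

3.16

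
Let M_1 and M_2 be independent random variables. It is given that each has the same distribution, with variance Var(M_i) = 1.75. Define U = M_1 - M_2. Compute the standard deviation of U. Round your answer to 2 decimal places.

1.87

By independence, Var(U) = (1)²Var(M_1) + (-1)²Var(M_2)
= (1)²·1.75 + (-1)²·1.75 = 3.5
SD(U) = √3.5 ≈ 1.87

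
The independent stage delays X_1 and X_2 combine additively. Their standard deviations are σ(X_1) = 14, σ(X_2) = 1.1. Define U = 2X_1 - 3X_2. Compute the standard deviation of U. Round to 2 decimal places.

28.19

Var(X_1) = 196, Var(X_2) = 1.21
By independence, Var(U) = (2)²Var(X_1) + (-3)²Var(X_2)
= (2)²·196 + (-3)²·1.21 = 794.89
σ(U) = √794.89 ≈ 28.19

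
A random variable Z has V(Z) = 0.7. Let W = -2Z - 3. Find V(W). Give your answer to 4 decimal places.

V(-2Z - 3) = (-2)²·V(Z) = 4·0.7 = 2.8

2.8000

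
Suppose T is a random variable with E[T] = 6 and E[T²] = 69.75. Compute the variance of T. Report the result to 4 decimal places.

33.7500

Var(T) = 69.75 − (6)² = 33.75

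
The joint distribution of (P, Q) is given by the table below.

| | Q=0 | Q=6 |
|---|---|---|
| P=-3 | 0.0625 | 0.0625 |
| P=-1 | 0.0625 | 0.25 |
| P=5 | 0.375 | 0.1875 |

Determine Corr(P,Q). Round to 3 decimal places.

E[P] = 2.125,  E[Q] = 3
E[PQ] = 3
Cov(P,Q) = E[PQ] − E[P]E[Q] = 3 − (2.125)(3) = -3.375
var(P) = 10.984375,  var(Q) = 9
ρ = -3.375 / √(10.984375·9) ≈ -0.339

-0.339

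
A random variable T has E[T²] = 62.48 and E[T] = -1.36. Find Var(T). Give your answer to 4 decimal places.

60.6304

Var(T) = 62.48 − (-1.36)² = 60.6304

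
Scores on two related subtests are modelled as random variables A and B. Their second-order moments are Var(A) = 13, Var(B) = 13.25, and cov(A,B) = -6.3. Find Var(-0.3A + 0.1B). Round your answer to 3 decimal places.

1.681

Var(-0.3A + 0.1B) = (-0.3)²·Var(A) + (0.1)²·Var(B) + 2·(-0.3)·(0.1)·cov(A,B)
= 0.09·13 + 0.01·13.25 + -0.06·-6.3 = 1.6805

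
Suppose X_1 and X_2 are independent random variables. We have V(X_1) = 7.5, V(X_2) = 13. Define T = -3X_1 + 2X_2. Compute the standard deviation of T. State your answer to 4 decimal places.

By independence, V(T) = (-3)²V(X_1) + (2)²V(X_2)
= (-3)²·7.5 + (2)²·13 = 119.5
SD(T) = √119.5 ≈ 10.9316

10.9316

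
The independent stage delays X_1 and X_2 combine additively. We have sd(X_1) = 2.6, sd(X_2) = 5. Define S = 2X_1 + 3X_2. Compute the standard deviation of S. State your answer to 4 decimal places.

15.8758

Var(X_1) = 6.76, Var(X_2) = 25
By independence, Var(S) = (2)²Var(X_1) + (3)²Var(X_2)
= (2)²·6.76 + (3)²·25 = 252.04
sd(S) = √252.04 ≈ 15.8758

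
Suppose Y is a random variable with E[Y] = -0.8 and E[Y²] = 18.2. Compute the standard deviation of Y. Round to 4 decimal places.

4.1905

var(Y) = 18.2 − (-0.8)² = 17.56
sd(Y) = √17.56 ≈ 4.1905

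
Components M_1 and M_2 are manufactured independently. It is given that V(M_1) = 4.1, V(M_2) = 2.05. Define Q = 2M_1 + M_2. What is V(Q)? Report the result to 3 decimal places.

By independence, V(Q) = (2)²V(M_1) + (1)²V(M_2)
= (2)²·4.1 + (1)²·2.05 = 18.45

18.450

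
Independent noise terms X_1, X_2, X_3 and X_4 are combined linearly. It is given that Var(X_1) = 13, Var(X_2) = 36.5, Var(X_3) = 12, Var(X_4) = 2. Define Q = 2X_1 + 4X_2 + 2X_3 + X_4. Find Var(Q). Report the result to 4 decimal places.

By independence, Var(Q) = (2)²Var(X_1) + (4)²Var(X_2) + (2)²Var(X_3) + (1)²Var(X_4)
= (2)²·13 + (4)²·36.5 + (2)²·12 + (1)²·2 = 686

686.0000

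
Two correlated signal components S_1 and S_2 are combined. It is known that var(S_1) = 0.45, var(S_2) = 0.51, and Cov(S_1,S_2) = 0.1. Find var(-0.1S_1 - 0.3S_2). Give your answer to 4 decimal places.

var(-0.1S_1 - 0.3S_2) = (-0.1)²·var(S_1) + (-0.3)²·var(S_2) + 2·(-0.1)·(-0.3)·Cov(S_1,S_2)
= 0.01·0.45 + 0.09·0.51 + 0.06·0.1 = 0.0564

0.0564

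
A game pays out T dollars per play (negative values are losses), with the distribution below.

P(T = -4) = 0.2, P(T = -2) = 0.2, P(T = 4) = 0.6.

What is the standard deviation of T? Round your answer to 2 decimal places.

3.49

E[T] = (-4)(0.2) + (-2)(0.2) + (4)(0.6) = 1.2
E[T²] = (-4)²(0.2) + (-2)²(0.2) + (4)²(0.6) = 13.6
Var(T) = E[T²] − (E[T])² = 13.6 − (1.2)² = 12.16
SD(T) = √12.16 ≈ 3.49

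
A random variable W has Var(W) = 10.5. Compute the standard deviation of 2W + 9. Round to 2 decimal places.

6.48

Var(2W + 9) = (2)²·10.5 = 42
σ(2W + 9) = √42 ≈ 6.48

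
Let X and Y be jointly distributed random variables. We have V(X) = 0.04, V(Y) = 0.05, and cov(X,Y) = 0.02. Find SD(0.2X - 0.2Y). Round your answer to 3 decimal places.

V(0.2X - 0.2Y) = (0.2)²·V(X) + (-0.2)²·V(Y) + 2·(0.2)·(-0.2)·cov(X,Y)
= 0.04·0.04 + 0.04·0.05 + -0.08·0.02 = 0.002
SD(0.2X - 0.2Y) = √0.002 ≈ 0.045

0.045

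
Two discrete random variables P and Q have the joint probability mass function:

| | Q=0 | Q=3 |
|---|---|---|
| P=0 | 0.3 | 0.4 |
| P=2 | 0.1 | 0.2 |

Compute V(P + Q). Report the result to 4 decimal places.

3.2400

E[P] = 0.6,  E[Q] = 1.8,  E[PQ] = 1.2
V(P) = 1.2 − (0.6)² = 0.84;  V(Q) = 5.4 − (1.8)² = 2.16
Cov(P,Q) = 1.2 − (0.6)(1.8) = 0.12
V(P + Q) = (1)²·0.84 + (1)²·2.16 + 2·(1)·(1)·0.12 = 3.24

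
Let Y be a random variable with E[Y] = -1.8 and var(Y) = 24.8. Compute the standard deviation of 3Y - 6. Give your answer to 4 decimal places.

14.9399

var(3Y - 6) = (3)²·24.8 = 223.2
SD(3Y - 6) = √223.2 ≈ 14.9399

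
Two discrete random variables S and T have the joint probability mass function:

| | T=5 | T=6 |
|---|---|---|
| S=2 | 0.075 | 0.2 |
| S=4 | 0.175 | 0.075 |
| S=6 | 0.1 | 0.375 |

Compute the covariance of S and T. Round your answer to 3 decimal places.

0.090

E[S] = 4.4,  E[T] = 5.65
E[ST] = 24.95
Cov(S,T) = E[ST] − E[S]E[T] = 24.95 − (4.4)(5.65) = 0.09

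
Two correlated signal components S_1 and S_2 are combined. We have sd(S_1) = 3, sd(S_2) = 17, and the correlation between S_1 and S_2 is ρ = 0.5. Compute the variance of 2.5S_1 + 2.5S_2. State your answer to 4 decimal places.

2181.2500

V(S_1) = (3)² = 9;  V(S_2) = (17)² = 289
cov(S_1,S_2) = ρ·sd(S_1)·sd(S_2) = 0.5·3·17 = 25.5
V(2.5S_1 + 2.5S_2) = (2.5)²·V(S_1) + (2.5)²·V(S_2) + 2·(2.5)·(2.5)·cov(S_1,S_2)
= 6.25·9 + 6.25·289 + 12.5·25.5 = 2181.25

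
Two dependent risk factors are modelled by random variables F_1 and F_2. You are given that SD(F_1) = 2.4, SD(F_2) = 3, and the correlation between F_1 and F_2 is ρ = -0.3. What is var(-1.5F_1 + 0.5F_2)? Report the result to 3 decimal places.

var(F_1) = (2.4)² = 5.76;  var(F_2) = (3)² = 9
Cov(F_1,F_2) = ρ·SD(F_1)·SD(F_2) = -0.3·2.4·3 = -2.16
var(-1.5F_1 + 0.5F_2) = (-1.5)²·var(F_1) + (0.5)²·var(F_2) + 2·(-1.5)·(0.5)·Cov(F_1,F_2)
= 2.25·5.76 + 0.25·9 + -1.5·-2.16 = 18.45

18.450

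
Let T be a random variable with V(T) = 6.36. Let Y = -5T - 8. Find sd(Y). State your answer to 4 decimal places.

12.6095

V(-5T - 8) = (-5)²·6.36 = 159
sd(Y) = √159 ≈ 12.6095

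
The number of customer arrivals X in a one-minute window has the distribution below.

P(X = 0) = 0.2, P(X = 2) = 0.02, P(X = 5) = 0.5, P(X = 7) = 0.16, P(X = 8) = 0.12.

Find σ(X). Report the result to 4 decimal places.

E[X] = (0)(0.2) + (2)(0.02) + (5)(0.5) + (7)(0.16) + (8)(0.12) = 4.62
E[X²] = (0)²(0.2) + (2)²(0.02) + (5)²(0.5) + (7)²(0.16) + (8)²(0.12) = 28.1
Var(X) = E[X²] − (E[X])² = 28.1 − (4.62)² = 6.7556
σ(X) = √6.7556 ≈ 2.5992

2.5992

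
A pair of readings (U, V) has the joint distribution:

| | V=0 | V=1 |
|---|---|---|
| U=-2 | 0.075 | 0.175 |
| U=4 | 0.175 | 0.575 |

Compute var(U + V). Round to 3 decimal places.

E[U] = 2.5,  E[V] = 0.75,  E[UV] = 1.95
var(U) = 13 − (2.5)² = 6.75;  var(V) = 0.75 − (0.75)² = 0.1875
cov(U,V) = 1.95 − (2.5)(0.75) = 0.075
var(U + V) = (1)²·6.75 + (1)²·0.1875 + 2·(1)·(1)·0.075 = 7.0875

7.088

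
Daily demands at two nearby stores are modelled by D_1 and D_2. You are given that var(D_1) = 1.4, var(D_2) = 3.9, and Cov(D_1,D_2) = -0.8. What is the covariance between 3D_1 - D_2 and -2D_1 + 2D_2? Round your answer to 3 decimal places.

Cov(3D_1 - D_2, -2D_1 + 2D_2) = (3)(-2)var(D_1) + (-1)(2)var(D_2) + [(3)(2) + (-1)(-2)]Cov(D_1,D_2)
= -6·1.4 + -2·3.9 + 8·-0.8 = -22.6

-22.600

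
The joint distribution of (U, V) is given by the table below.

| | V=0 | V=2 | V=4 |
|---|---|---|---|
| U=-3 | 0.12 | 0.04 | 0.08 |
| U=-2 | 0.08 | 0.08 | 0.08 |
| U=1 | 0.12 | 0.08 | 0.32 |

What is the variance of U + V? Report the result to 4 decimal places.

7.9904

E[U] = -0.68,  E[V] = 2.32,  E[UV] = -0.72
var(U) = 3.64 − (-0.68)² = 3.1776;  var(V) = 8.48 − (2.32)² = 3.0976
cov(U,V) = -0.72 − (-0.68)(2.32) = 0.8576
var(U + V) = (1)²·3.1776 + (1)²·3.0976 + 2·(1)·(1)·0.8576 = 7.9904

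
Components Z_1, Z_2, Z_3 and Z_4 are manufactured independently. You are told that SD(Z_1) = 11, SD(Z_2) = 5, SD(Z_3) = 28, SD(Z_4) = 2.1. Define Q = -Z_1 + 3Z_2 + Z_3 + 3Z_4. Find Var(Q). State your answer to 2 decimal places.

Var(Z_1) = 121, Var(Z_2) = 25, Var(Z_3) = 784, Var(Z_4) = 4.41
By independence, Var(Q) = (-1)²Var(Z_1) + (3)²Var(Z_2) + (1)²Var(Z_3) + (3)²Var(Z_4)
= (-1)²·121 + (3)²·25 + (1)²·784 + (3)²·4.41 = 1169.69

1169.69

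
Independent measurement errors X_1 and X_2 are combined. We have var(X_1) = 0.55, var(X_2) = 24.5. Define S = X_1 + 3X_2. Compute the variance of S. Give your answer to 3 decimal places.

221.050

By independence, var(S) = (1)²var(X_1) + (3)²var(X_2)
= (1)²·0.55 + (3)²·24.5 = 221.05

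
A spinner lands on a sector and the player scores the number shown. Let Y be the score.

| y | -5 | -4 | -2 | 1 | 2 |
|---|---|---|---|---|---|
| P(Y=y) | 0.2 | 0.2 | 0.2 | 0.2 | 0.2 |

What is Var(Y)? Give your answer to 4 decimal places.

7.4400

E[Y] = (-5)(0.2) + (-4)(0.2) + (-2)(0.2) + (1)(0.2) + (2)(0.2) = -1.6
E[Y²] = (-5)²(0.2) + (-4)²(0.2) + (-2)²(0.2) + (1)²(0.2) + (2)²(0.2) = 10
Var(Y) = E[Y²] − (E[Y])² = 10 − (-1.6)² = 7.44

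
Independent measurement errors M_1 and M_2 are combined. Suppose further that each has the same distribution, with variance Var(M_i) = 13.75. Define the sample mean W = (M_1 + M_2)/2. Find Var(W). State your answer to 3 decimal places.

6.875

By independence, Var(W) = (0.5)²Var(M_1) + (0.5)²Var(M_2)
= (0.5)²·13.75 + (0.5)²·13.75 = 6.875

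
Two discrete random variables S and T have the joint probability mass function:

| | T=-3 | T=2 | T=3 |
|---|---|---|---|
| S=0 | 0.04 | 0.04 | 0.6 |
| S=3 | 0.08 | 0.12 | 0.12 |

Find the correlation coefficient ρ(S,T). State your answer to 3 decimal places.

-0.355

E[S] = 0.96,  E[T] = 2.12
E[ST] = 1.08
Cov(S,T) = E[ST] − E[S]E[T] = 1.08 − (0.96)(2.12) = -0.9552
var(S) = 1.9584,  var(T) = 3.7056
ρ = -0.9552 / √(1.9584·3.7056) ≈ -0.355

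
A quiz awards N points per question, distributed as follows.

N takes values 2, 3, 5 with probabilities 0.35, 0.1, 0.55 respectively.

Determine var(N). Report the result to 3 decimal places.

E[N] = (2)(0.35) + (3)(0.1) + (5)(0.55) = 3.75
E[N²] = (2)²(0.35) + (3)²(0.1) + (5)²(0.55) = 16.05
var(N) = E[N²] − (E[N])² = 16.05 − (3.75)² = 1.9875

1.988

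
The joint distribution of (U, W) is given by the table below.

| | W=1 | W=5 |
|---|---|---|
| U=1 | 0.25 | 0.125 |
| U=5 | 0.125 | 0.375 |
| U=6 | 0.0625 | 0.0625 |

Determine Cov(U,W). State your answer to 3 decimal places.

1.344

E[U] = 3.625,  E[W] = 3.25
E[UW] = 13.125
Cov(U,W) = E[UW] − E[U]E[W] = 13.125 − (3.625)(3.25) = 1.34375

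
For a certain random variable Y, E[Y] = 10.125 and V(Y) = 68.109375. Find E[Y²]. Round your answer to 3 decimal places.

E[Y²] = V(Y) + (E[Y])² = 68.109375 + (10.125)² = 170.625

170.625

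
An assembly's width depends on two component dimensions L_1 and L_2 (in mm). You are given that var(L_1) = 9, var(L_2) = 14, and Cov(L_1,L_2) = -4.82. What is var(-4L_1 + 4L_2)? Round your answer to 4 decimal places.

522.2400

var(-4L_1 + 4L_2) = (-4)²·var(L_1) + (4)²·var(L_2) + 2·(-4)·(4)·Cov(L_1,L_2)
= 16·9 + 16·14 + -32·-4.82 = 522.24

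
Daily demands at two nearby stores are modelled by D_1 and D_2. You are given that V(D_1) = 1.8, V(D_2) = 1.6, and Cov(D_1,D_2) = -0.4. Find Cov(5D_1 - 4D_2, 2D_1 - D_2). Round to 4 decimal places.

Cov(5D_1 - 4D_2, 2D_1 - D_2) = (5)(2)V(D_1) + (-4)(-1)V(D_2) + [(5)(-1) + (-4)(2)]Cov(D_1,D_2)
= 10·1.8 + 4·1.6 + -13·-0.4 = 29.6

29.6000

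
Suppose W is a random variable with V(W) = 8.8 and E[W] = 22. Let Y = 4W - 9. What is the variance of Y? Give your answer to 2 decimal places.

140.80

V(4W - 9) = (4)²·V(W) = 16·8.8 = 140.8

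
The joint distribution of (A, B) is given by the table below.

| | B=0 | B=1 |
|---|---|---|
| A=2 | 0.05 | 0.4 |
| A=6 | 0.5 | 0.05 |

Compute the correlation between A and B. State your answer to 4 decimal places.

-0.7980

E[A] = 4.2,  E[B] = 0.45
E[AB] = 1.1
cov(A,B) = E[AB] − E[A]E[B] = 1.1 − (4.2)(0.45) = -0.79
var(A) = 3.96,  var(B) = 0.2475
ρ = -0.79 / √(3.96·0.2475) ≈ -0.7980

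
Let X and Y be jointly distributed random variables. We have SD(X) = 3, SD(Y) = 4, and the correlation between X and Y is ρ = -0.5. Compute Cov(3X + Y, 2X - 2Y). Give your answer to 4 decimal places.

46.0000

V(X) = (3)² = 9;  V(Y) = (4)² = 16
Cov(X,Y) = ρ·SD(X)·SD(Y) = -0.5·3·4 = -6
Cov(3X + Y, 2X - 2Y) = (3)(2)V(X) + (1)(-2)V(Y) + [(3)(-2) + (1)(2)]Cov(X,Y)
= 6·9 + -2·16 + -4·-6 = 46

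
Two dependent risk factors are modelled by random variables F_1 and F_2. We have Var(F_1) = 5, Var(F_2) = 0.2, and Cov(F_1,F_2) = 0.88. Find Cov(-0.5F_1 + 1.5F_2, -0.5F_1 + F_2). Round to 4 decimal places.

Cov(-0.5F_1 + 1.5F_2, -0.5F_1 + F_2) = (-0.5)(-0.5)Var(F_1) + (1.5)(1)Var(F_2) + [(-0.5)(1) + (1.5)(-0.5)]Cov(F_1,F_2)
= 0.25·5 + 1.5·0.2 + -1.25·0.88 = 0.45

0.4500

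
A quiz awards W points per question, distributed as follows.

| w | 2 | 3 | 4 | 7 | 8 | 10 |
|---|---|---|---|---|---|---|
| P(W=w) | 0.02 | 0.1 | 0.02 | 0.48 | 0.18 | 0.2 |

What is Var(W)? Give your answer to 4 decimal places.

E[W] = (2)(0.02) + (3)(0.1) + (4)(0.02) + (7)(0.48) + (8)(0.18) + (10)(0.2) = 7.22
E[W²] = (2)²(0.02) + (3)²(0.1) + (4)²(0.02) + (7)²(0.48) + (8)²(0.18) + (10)²(0.2) = 56.34
Var(W) = E[W²] − (E[W])² = 56.34 − (7.22)² = 4.2116

4.2116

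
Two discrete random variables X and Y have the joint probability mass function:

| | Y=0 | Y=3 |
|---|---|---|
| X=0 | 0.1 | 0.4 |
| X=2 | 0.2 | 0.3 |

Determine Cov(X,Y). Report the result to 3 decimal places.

-0.300

E[X] = 1,  E[Y] = 2.1
E[XY] = 1.8
Cov(X,Y) = E[XY] − E[X]E[Y] = 1.8 − (1)(2.1) = -0.3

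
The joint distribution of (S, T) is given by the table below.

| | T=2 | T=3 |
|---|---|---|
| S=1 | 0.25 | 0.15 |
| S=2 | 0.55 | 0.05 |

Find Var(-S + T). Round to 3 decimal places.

0.540

E[S] = 1.6,  E[T] = 2.2,  E[ST] = 3.45
Var(S) = 2.8 − (1.6)² = 0.24;  Var(T) = 5 − (2.2)² = 0.16
cov(S,T) = 3.45 − (1.6)(2.2) = -0.07
Var(-S + T) = (-1)²·0.24 + (1)²·0.16 + 2·(-1)·(1)·-0.07 = 0.54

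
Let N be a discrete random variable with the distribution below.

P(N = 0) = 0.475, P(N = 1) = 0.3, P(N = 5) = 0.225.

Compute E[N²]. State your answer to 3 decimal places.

5.925

E[N²] = (0)²(0.475) + (1)²(0.3) + (5)²(0.225) = 5.925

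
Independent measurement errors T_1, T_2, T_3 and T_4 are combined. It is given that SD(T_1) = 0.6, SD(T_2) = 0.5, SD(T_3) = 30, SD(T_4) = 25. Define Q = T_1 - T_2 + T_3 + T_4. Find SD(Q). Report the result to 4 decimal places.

Var(T_1) = 0.36, Var(T_2) = 0.25, Var(T_3) = 900, Var(T_4) = 625
By independence, Var(Q) = (1)²Var(T_1) + (-1)²Var(T_2) + (1)²Var(T_3) + (1)²Var(T_4)
= (1)²·0.36 + (-1)²·0.25 + (1)²·900 + (1)²·625 = 1525.61
SD(Q) = √1525.61 ≈ 39.0591

39.0591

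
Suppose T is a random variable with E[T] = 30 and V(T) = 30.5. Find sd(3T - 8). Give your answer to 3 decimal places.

16.568

V(3T - 8) = (3)²·30.5 = 274.5
sd(3T - 8) = √274.5 ≈ 16.568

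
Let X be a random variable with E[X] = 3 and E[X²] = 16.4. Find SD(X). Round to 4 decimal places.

V(X) = 16.4 − (3)² = 7.4
SD(X) = √7.4 ≈ 2.7203

2.7203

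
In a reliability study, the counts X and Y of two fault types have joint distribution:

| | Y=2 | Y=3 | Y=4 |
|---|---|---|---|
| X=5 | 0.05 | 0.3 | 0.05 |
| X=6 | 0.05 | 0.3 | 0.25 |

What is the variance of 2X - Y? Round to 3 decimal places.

E[X] = 5.6,  E[Y] = 3.2,  E[XY] = 18
Var(X) = 31.6 − (5.6)² = 0.24;  Var(Y) = 10.6 − (3.2)² = 0.36
Cov(X,Y) = 18 − (5.6)(3.2) = 0.08
Var(2X - Y) = (2)²·0.24 + (-1)²·0.36 + 2·(2)·(-1)·0.08 = 1

1.000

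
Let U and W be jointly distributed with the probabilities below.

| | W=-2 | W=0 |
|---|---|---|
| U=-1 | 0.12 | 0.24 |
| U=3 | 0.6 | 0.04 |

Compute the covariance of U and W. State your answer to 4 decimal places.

-1.1136

E[U] = 1.56,  E[W] = -1.44
E[UW] = -3.36
Cov(U,W) = E[UW] − E[U]E[W] = -3.36 − (1.56)(-1.44) = -1.1136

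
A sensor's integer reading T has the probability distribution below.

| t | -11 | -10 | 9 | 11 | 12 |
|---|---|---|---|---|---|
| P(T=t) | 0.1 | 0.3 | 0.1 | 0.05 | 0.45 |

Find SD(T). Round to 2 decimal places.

10.65

E[T] = (-11)(0.1) + (-10)(0.3) + (9)(0.1) + (11)(0.05) + (12)(0.45) = 2.75
E[T²] = (-11)²(0.1) + (-10)²(0.3) + (9)²(0.1) + (11)²(0.05) + (12)²(0.45) = 121.05
var(T) = E[T²] − (E[T])² = 121.05 − (2.75)² = 113.4875
SD(T) = √113.4875 ≈ 10.65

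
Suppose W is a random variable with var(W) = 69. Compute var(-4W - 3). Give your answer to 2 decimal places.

var(-4W - 3) = (-4)²·var(W) = 16·69 = 1104

1104.00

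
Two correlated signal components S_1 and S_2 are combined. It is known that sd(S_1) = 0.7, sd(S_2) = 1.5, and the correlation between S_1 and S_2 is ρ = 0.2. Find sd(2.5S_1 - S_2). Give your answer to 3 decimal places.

Var(S_1) = (0.7)² = 0.49;  Var(S_2) = (1.5)² = 2.25
Cov(S_1,S_2) = ρ·sd(S_1)·sd(S_2) = 0.2·0.7·1.5 = 0.21
Var(2.5S_1 - S_2) = (2.5)²·Var(S_1) + (-1)²·Var(S_2) + 2·(2.5)·(-1)·Cov(S_1,S_2)
= 6.25·0.49 + 1·2.25 + -5·0.21 = 4.2625
sd(2.5S_1 - S_2) = √4.2625 ≈ 2.065

2.065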